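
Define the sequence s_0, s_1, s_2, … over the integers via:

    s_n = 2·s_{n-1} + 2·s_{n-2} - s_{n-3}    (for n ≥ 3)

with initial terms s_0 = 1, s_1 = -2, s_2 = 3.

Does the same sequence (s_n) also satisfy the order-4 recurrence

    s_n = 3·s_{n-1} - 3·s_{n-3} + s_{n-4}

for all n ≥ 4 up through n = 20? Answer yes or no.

Terms s_0..s_20: 1, -2, 3, 1, 10, 19, 57, 142, 379, 985, 2586, 6763, 17713, 46366, 121395, 317809, 832042, 2178307, 5702889, 14930350, 39088171
n=4: candidate gives 10, actual s_4 = 10 ✓
n=5: candidate gives 19, actual s_5 = 19 ✓
n=6: candidate gives 57, actual s_6 = 57 ✓
n=7: candidate gives 142, actual s_7 = 142 ✓
n=8: candidate gives 379, actual s_8 = 379 ✓
n=9: candidate gives 985, actual s_9 = 985 ✓
n=10: candidate gives 2586, actual s_10 = 2586 ✓
n=11: candidate gives 6763, actual s_11 = 6763 ✓
n=12: candidate gives 17713, actual s_12 = 17713 ✓
n=13: candidate gives 46366, actual s_13 = 46366 ✓
n=14: candidate gives 121395, actual s_14 = 121395 ✓
n=15: candidate gives 317809, actual s_15 = 317809 ✓
n=16: candidate gives 832042, actual s_16 = 832042 ✓
n=17: candidate gives 2178307, actual s_17 = 2178307 ✓
n=18: candidate gives 5702889, actual s_18 = 5702889 ✓
n=19: candidate gives 14930350, actual s_19 = 14930350 ✓
n=20: candidate gives 39088171, actual s_20 = 39088171 ✓

yes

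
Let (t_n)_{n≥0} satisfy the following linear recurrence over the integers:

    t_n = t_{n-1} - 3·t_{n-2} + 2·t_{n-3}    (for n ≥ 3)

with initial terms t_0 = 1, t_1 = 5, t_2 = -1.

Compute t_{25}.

-299145

t_3 = 1·-1 + -3·5 + 2·1 = -14
t_4 = 1·-14 + -3·-1 + 2·5 = -1
t_5 = 1·-1 + -3·-14 + 2·-1 = 39
t_6 = 1·39 + -3·-1 + 2·-14 = 14
t_7 = 1·14 + -3·39 + 2·-1 = -105
t_8 = 1·-105 + -3·14 + 2·39 = -69
t_9 = 1·-69 + -3·-105 + 2·14 = 274
t_10 = 1·274 + -3·-69 + 2·-105 = 271
t_11 = 1·271 + -3·274 + 2·-69 = -689
t_12 = 1·-689 + -3·271 + 2·274 = -954
t_13 = 1·-954 + -3·-689 + 2·271 = 1655
t_14 = 1·1655 + -3·-954 + 2·-689 = 3139
t_15 = 1·3139 + -3·1655 + 2·-954 = -3734
t_16 = 1·-3734 + -3·3139 + 2·1655 = -9841
t_17 = 1·-9841 + -3·-3734 + 2·3139 = 7639
t_18 = 1·7639 + -3·-9841 + 2·-3734 = 29694
t_19 = 1·29694 + -3·7639 + 2·-9841 = -12905
t_20 = 1·-12905 + -3·29694 + 2·7639 = -86709
t_21 = 1·-86709 + -3·-12905 + 2·29694 = 11394
t_22 = 1·11394 + -3·-86709 + 2·-12905 = 245711
t_23 = 1·245711 + -3·11394 + 2·-86709 = 38111
t_24 = 1·38111 + -3·245711 + 2·11394 = -676234
t_25 = 1·-676234 + -3·38111 + 2·245711 = -299145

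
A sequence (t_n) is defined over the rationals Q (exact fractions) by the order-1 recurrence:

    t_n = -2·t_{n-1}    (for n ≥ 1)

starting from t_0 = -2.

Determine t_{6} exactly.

t_1 = -2·-2 = 4
t_2 = -2·4 = -8
t_3 = -2·-8 = 16
t_4 = -2·16 = -32
t_5 = -2·-32 = 64
t_6 = -2·64 = -128

-128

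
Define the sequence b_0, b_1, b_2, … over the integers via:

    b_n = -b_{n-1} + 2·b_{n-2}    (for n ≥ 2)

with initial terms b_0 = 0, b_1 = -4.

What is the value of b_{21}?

-2796204

b_2 = -1·-4 + 2·0 = 4
b_3 = -1·4 + 2·-4 = -12
b_4 = -1·-12 + 2·4 = 20
b_5 = -1·20 + 2·-12 = -44
b_6 = -1·-44 + 2·20 = 84
b_7 = -1·84 + 2·-44 = -172
b_8 = -1·-172 + 2·84 = 340
b_9 = -1·340 + 2·-172 = -684
b_10 = -1·-684 + 2·340 = 1364
b_11 = -1·1364 + 2·-684 = -2732
b_12 = -1·-2732 + 2·1364 = 5460
b_13 = -1·5460 + 2·-2732 = -10924
b_14 = -1·-10924 + 2·5460 = 21844
b_15 = -1·21844 + 2·-10924 = -43692
b_16 = -1·-43692 + 2·21844 = 87380
b_17 = -1·87380 + 2·-43692 = -174764
b_18 = -1·-174764 + 2·87380 = 349524
b_19 = -1·349524 + 2·-174764 = -699052
b_20 = -1·-699052 + 2·349524 = 1398100
b_21 = -1·1398100 + 2·-699052 = -2796204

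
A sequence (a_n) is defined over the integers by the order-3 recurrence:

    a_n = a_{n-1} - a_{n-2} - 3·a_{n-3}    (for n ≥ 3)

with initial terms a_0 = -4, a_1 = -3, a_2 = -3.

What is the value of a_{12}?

96

a_3 = 1·-3 + -1·-3 + -3·-4 = 12
a_4 = 1·12 + -1·-3 + -3·-3 = 24
a_5 = 1·24 + -1·12 + -3·-3 = 21
a_6 = 1·21 + -1·24 + -3·12 = -39
a_7 = 1·-39 + -1·21 + -3·24 = -132
a_8 = 1·-132 + -1·-39 + -3·21 = -156
a_9 = 1·-156 + -1·-132 + -3·-39 = 93
a_10 = 1·93 + -1·-156 + -3·-132 = 645
a_11 = 1·645 + -1·93 + -3·-156 = 1020
a_12 = 1·1020 + -1·645 + -3·93 = 96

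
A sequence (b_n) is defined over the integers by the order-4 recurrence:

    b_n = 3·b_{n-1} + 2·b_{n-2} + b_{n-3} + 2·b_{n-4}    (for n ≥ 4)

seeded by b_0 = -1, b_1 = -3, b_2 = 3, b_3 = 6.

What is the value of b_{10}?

44516

b_4 = 3·6 + 2·3 + 1·-3 + 2·-1 = 19
b_5 = 3·19 + 2·6 + 1·3 + 2·-3 = 66
b_6 = 3·66 + 2·19 + 1·6 + 2·3 = 248
b_7 = 3·248 + 2·66 + 1·19 + 2·6 = 907
b_8 = 3·907 + 2·248 + 1·66 + 2·19 = 3321
b_9 = 3·3321 + 2·907 + 1·248 + 2·66 = 12157
b_10 = 3·12157 + 2·3321 + 1·907 + 2·248 = 44516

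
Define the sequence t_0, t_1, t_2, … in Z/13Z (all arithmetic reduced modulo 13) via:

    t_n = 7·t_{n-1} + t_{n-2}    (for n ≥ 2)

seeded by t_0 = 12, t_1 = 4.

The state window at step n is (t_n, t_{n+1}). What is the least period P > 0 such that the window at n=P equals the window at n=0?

n=0: window = (12, 4)
n=1: window = (4, 1)
n=2: window = (1, 11)
n=3: window = (11, 0)
n=4: window = (0, 11)
n=5: window = (11, 12)
n=6: window = (12, 4)
window at n=6 equals window at n=0 → period = 6

6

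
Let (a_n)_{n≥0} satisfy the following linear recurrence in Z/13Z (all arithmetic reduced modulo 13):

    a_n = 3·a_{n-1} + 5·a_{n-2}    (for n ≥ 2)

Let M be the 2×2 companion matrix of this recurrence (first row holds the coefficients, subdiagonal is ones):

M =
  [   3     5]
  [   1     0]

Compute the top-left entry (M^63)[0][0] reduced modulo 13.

5

(M^63)[0][0] is the top entry after applying M 63 times to the unit state (1, 0). Equivalently it is h_{64} for the auxiliary sequence (h_n) obeying the same recurrence with h_1 = 1 and h_i = 0 for 0 ≤ i < 1:
h_2 = 3·1 + 5·0 = 3
h_3 = 3·3 + 5·1 = 1
h_4 = 3·1 + 5·3 = 5
h_5 = 3·5 + 5·1 = 7
h_6 = 3·7 + 5·5 = 7
h_7 = 3·7 + 5·7 = 4
h_8 = 3·4 + 5·7 = 8
h_9 = 3·8 + 5·4 = 5
h_10 = 3·5 + 5·8 = 3
h_11 = 3·3 + 5·5 = 8
h_12 = 3·8 + 5·3 = 0
h_13 = 3·0 + 5·8 = 1
(h_12, h_13) = (0, 1) = (h_0, h_1), so the sequence has period 12.
64 ≡ 4 (mod 12), hence h_64 = h_4 = 5.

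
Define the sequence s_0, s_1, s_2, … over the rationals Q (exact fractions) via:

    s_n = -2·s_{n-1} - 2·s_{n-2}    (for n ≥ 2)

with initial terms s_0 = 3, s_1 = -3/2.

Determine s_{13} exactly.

s_2 = -2·-3/2 + -2·3 = -3
s_3 = -2·-3 + -2·-3/2 = 9
s_4 = -2·9 + -2·-3 = -12
s_5 = -2·-12 + -2·9 = 6
s_6 = -2·6 + -2·-12 = 12
s_7 = -2·12 + -2·6 = -36
s_8 = -2·-36 + -2·12 = 48
s_9 = -2·48 + -2·-36 = -24
s_10 = -2·-24 + -2·48 = -48
s_11 = -2·-48 + -2·-24 = 144
s_12 = -2·144 + -2·-48 = -192
s_13 = -2·-192 + -2·144 = 96

96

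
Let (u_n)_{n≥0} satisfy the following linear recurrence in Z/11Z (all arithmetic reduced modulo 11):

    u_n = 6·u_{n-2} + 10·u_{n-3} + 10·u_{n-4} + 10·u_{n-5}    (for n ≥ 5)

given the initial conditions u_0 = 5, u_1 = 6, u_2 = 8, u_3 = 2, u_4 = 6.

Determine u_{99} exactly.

3

u_5 = 0·6 + 6·2 + 10·8 + 10·6 + 10·5 = 4
u_6 = 0·4 + 6·6 + 10·2 + 10·8 + 10·6 = 9
u_7 = 0·9 + 6·4 + 10·6 + 10·2 + 10·8 = 8
u_8 = 0·8 + 6·9 + 10·4 + 10·6 + 10·2 = 9
u_9 = 0·9 + 6·8 + 10·9 + 10·4 + 10·6 = 7
u_10 = 0·7 + 6·9 + 10·8 + 10·9 + 10·4 = 0
u_11 = 0·0 + 6·7 + 10·9 + 10·8 + 10·9 = 5
u_12 = 0·5 + 6·0 + 10·7 + 10·9 + 10·8 = 9
u_13 = 0·9 + 6·5 + 10·0 + 10·7 + 10·9 = 3
u_14 = 0·3 + 6·9 + 10·5 + 10·0 + 10·7 = 9
u_15 = 0·9 + 6·3 + 10·9 + 10·5 + 10·0 = 4
u_16 = 0·4 + 6·9 + 10·3 + 10·9 + 10·5 = 4
u_17 = 0·4 + 6·4 + 10·9 + 10·3 + 10·9 = 3
u_18 = 0·3 + 6·4 + 10·4 + 10·9 + 10·3 = 8
u_19 = 0·8 + 6·3 + 10·4 + 10·4 + 10·9 = 1
u_20 = 0·1 + 6·8 + 10·3 + 10·4 + 10·4 = 4
u_21 = 0·4 + 6·1 + 10·8 + 10·3 + 10·4 = 2
u_22 = 0·2 + 6·4 + 10·1 + 10·8 + 10·3 = 1
u_23 = 0·1 + 6·2 + 10·4 + 10·1 + 10·8 = 10
u_24 = 0·10 + 6·1 + 10·2 + 10·4 + 10·1 = 10
u_25 = 0·10 + 6·10 + 10·1 + 10·2 + 10·4 = 9
u_26 = 0·9 + 6·10 + 10·10 + 10·1 + 10·2 = 3
u_27 = 0·3 + 6·9 + 10·10 + 10·10 + 10·1 = 0
u_28 = 0·0 + 6·3 + 10·9 + 10·10 + 10·10 = 0
u_29 = 0·0 + 6·0 + 10·3 + 10·9 + 10·10 = 0
u_30 = 0·0 + 6·0 + 10·0 + 10·3 + 10·9 = 10
u_31 = 0·10 + 6·0 + 10·0 + 10·0 + 10·3 = 8
u_32 = 0·8 + 6·10 + 10·0 + 10·0 + 10·0 = 5
u_33 = 0·5 + 6·8 + 10·10 + 10·0 + 10·0 = 5
u_34 = 0·5 + 6·5 + 10·8 + 10·10 + 10·0 = 1
u_35 = 0·1 + 6·5 + 10·5 + 10·8 + 10·10 = 7
u_36 = 0·7 + 6·1 + 10·5 + 10·5 + 10·8 = 10
u_37 = 0·10 + 6·7 + 10·1 + 10·5 + 10·5 = 9
u_38 = 0·9 + 6·10 + 10·7 + 10·1 + 10·5 = 3
u_39 = 0·3 + 6·9 + 10·10 + 10·7 + 10·1 = 3
u_40 = 0·3 + 6·3 + 10·9 + 10·10 + 10·7 = 3
u_41 = 0·3 + 6·3 + 10·3 + 10·9 + 10·10 = 7
u_42 = 0·7 + 6·3 + 10·3 + 10·3 + 10·9 = 3
u_43 = 0·3 + 6·7 + 10·3 + 10·3 + 10·3 = 0
u_44 = 0·0 + 6·3 + 10·7 + 10·3 + 10·3 = 5
u_45 = 0·5 + 6·0 + 10·3 + 10·7 + 10·3 = 9
u_46 = 0·9 + 6·5 + 10·0 + 10·3 + 10·7 = 9
u_47 = 0·9 + 6·9 + 10·5 + 10·0 + 10·3 = 2
u_48 = 0·2 + 6·9 + 10·9 + 10·5 + 10·0 = 7
u_49 = 0·7 + 6·2 + 10·9 + 10·9 + 10·5 = 0
u_50 = 0·0 + 6·7 + 10·2 + 10·9 + 10·9 = 0
u_51 = 0·0 + 6·0 + 10·7 + 10·2 + 10·9 = 4
u_52 = 0·4 + 6·0 + 10·0 + 10·7 + 10·2 = 2
u_53 = 0·2 + 6·4 + 10·0 + 10·0 + 10·7 = 6
u_54 = 0·6 + 6·2 + 10·4 + 10·0 + 10·0 = 8
u_55 = 0·8 + 6·6 + 10·2 + 10·4 + 10·0 = 8
u_56 = 0·8 + 6·8 + 10·6 + 10·2 + 10·4 = 3
u_57 = 0·3 + 6·8 + 10·8 + 10·6 + 10·2 = 10
u_58 = 0·10 + 6·3 + 10·8 + 10·8 + 10·6 = 7
u_59 = 0·7 + 6·10 + 10·3 + 10·8 + 10·8 = 8
u_60 = 0·8 + 6·7 + 10·10 + 10·3 + 10·8 = 10
u_61 = 0·10 + 6·8 + 10·7 + 10·10 + 10·3 = 6
u_62 = 0·6 + 6·10 + 10·8 + 10·7 + 10·10 = 2
u_63 = 0·2 + 6·6 + 10·10 + 10·8 + 10·7 = 0
u_64 = 0·0 + 6·2 + 10·6 + 10·10 + 10·8 = 10
u_65 = 0·10 + 6·0 + 10·2 + 10·6 + 10·10 = 4
u_66 = 0·4 + 6·10 + 10·0 + 10·2 + 10·6 = 8
u_67 = 0·8 + 6·4 + 10·10 + 10·0 + 10·2 = 1
u_68 = 0·1 + 6·8 + 10·4 + 10·10 + 10·0 = 1
u_69 = 0·1 + 6·1 + 10·8 + 10·4 + 10·10 = 6
u_70 = 0·6 + 6·1 + 10·1 + 10·8 + 10·4 = 4
u_71 = 0·4 + 6·6 + 10·1 + 10·1 + 10·8 = 4
u_72 = 0·4 + 6·4 + 10·6 + 10·1 + 10·1 = 5
u_73 = 0·5 + 6·4 + 10·4 + 10·6 + 10·1 = 2
u_74 = 0·2 + 6·5 + 10·4 + 10·4 + 10·6 = 5
u_75 = 0·5 + 6·2 + 10·5 + 10·4 + 10·4 = 10
u_76 = 0·10 + 6·5 + 10·2 + 10·5 + 10·4 = 8
u_77 = 0·8 + 6·10 + 10·5 + 10·2 + 10·5 = 4
u_78 = 0·4 + 6·8 + 10·10 + 10·5 + 10·2 = 9
u_79 = 0·9 + 6·4 + 10·8 + 10·10 + 10·5 = 1
u_80 = 0·1 + 6·9 + 10·4 + 10·8 + 10·10 = 10
u_81 = 0·10 + 6·1 + 10·9 + 10·4 + 10·8 = 7
u_82 = 0·7 + 6·10 + 10·1 + 10·9 + 10·4 = 2
u_83 = 0·2 + 6·7 + 10·10 + 10·1 + 10·9 = 0
u_84 = 0·0 + 6·2 + 10·7 + 10·10 + 10·1 = 5
u_85 = 0·5 + 6·0 + 10·2 + 10·7 + 10·10 = 3
u_86 = 0·3 + 6·5 + 10·0 + 10·2 + 10·7 = 10
u_87 = 0·10 + 6·3 + 10·5 + 10·0 + 10·2 = 0
u_88 = 0·0 + 6·10 + 10·3 + 10·5 + 10·0 = 8
u_89 = 0·8 + 6·0 + 10·10 + 10·3 + 10·5 = 4
u_90 = 0·4 + 6·8 + 10·0 + 10·10 + 10·3 = 2
u_91 = 0·2 + 6·4 + 10·8 + 10·0 + 10·10 = 6
u_92 = 0·6 + 6·2 + 10·4 + 10·8 + 10·0 = 0
u_93 = 0·0 + 6·6 + 10·2 + 10·4 + 10·8 = 0
u_94 = 0·0 + 6·0 + 10·6 + 10·2 + 10·4 = 10
u_95 = 0·10 + 6·0 + 10·0 + 10·6 + 10·2 = 3
u_96 = 0·3 + 6·10 + 10·0 + 10·0 + 10·6 = 10
u_97 = 0·10 + 6·3 + 10·10 + 10·0 + 10·0 = 8
u_98 = 0·8 + 6·10 + 10·3 + 10·10 + 10·0 = 3
u_99 = 0·3 + 6·8 + 10·10 + 10·3 + 10·10 = 3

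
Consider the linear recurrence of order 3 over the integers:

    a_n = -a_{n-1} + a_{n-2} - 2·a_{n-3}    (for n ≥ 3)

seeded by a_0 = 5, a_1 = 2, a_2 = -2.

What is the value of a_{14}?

2338

a_3 = -1·-2 + 1·2 + -2·5 = -6
a_4 = -1·-6 + 1·-2 + -2·2 = 0
a_5 = -1·0 + 1·-6 + -2·-2 = -2
a_6 = -1·-2 + 1·0 + -2·-6 = 14
a_7 = -1·14 + 1·-2 + -2·0 = -16
a_8 = -1·-16 + 1·14 + -2·-2 = 34
a_9 = -1·34 + 1·-16 + -2·14 = -78
a_10 = -1·-78 + 1·34 + -2·-16 = 144
a_11 = -1·144 + 1·-78 + -2·34 = -290
a_12 = -1·-290 + 1·144 + -2·-78 = 590
a_13 = -1·590 + 1·-290 + -2·144 = -1168
a_14 = -1·-1168 + 1·590 + -2·-290 = 2338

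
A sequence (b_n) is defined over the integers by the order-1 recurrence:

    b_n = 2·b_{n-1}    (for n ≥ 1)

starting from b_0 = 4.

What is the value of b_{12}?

16384

b_1 = 2·4 = 8
b_2 = 2·8 = 16
b_3 = 2·16 = 32
b_4 = 2·32 = 64
b_5 = 2·64 = 128
b_6 = 2·128 = 256
b_7 = 2·256 = 512
b_8 = 2·512 = 1024
b_9 = 2·1024 = 2048
b_10 = 2·2048 = 4096
b_11 = 2·4096 = 8192
b_12 = 2·8192 = 16384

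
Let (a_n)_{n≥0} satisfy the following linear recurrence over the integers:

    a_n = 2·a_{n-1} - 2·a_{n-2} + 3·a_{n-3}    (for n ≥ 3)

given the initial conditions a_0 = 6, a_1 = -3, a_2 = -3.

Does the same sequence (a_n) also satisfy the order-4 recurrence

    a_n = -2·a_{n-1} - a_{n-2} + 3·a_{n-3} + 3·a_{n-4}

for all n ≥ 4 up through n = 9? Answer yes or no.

Terms a_0..a_9: 6, -3, -3, 18, 33, 21, 30, 117, 237, 330
n=4: candidate gives -24, actual a_4 = 33 ✗

no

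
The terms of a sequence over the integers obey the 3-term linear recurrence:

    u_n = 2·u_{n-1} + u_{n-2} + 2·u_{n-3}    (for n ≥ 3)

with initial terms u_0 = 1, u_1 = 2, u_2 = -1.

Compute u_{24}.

1743508311

u_3 = 2·-1 + 1·2 + 2·1 = 2
u_4 = 2·2 + 1·-1 + 2·2 = 7
u_5 = 2·7 + 1·2 + 2·-1 = 14
u_6 = 2·14 + 1·7 + 2·2 = 39
u_7 = 2·39 + 1·14 + 2·7 = 106
u_8 = 2·106 + 1·39 + 2·14 = 279
u_9 = 2·279 + 1·106 + 2·39 = 742
u_10 = 2·742 + 1·279 + 2·106 = 1975
u_11 = 2·1975 + 1·742 + 2·279 = 5250
u_12 = 2·5250 + 1·1975 + 2·742 = 13959
u_13 = 2·13959 + 1·5250 + 2·1975 = 37118
u_14 = 2·37118 + 1·13959 + 2·5250 = 98695
u_15 = 2·98695 + 1·37118 + 2·13959 = 262426
u_16 = 2·262426 + 1·98695 + 2·37118 = 697783
u_17 = 2·697783 + 1·262426 + 2·98695 = 1855382
u_18 = 2·1855382 + 1·697783 + 2·262426 = 4933399
u_19 = 2·4933399 + 1·1855382 + 2·697783 = 13117746
u_20 = 2·13117746 + 1·4933399 + 2·1855382 = 34879655
u_21 = 2·34879655 + 1·13117746 + 2·4933399 = 92743854
u_22 = 2·92743854 + 1·34879655 + 2·13117746 = 246602855
u_23 = 2·246602855 + 1·92743854 + 2·34879655 = 655708874
u_24 = 2·655708874 + 1·246602855 + 2·92743854 = 1743508311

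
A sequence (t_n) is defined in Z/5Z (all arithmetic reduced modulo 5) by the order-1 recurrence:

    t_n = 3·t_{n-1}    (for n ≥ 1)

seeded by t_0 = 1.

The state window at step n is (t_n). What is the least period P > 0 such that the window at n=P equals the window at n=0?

4

n=0: window = (1)
n=1: window = (3)
n=2: window = (4)
n=3: window = (2)
n=4: window = (1)
window at n=4 equals window at n=0 → period = 4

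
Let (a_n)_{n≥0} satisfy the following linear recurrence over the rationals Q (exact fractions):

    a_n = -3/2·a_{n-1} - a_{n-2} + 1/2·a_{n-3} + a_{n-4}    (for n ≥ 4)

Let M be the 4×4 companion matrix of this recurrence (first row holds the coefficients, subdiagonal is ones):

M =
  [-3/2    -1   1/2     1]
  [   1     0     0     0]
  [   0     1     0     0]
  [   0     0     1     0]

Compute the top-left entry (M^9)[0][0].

(M^9)[0][0] is the top entry after applying M 9 times to the unit state (1, 0, 0, 0). Equivalently it is h_{12} for the auxiliary sequence (h_n) obeying the same recurrence with h_3 = 1 and h_i = 0 for 0 ≤ i < 3:
h_4 = -3/2·1 + -1·0 + 1/2·0 + 1·0 = -3/2
h_5 = -3/2·-3/2 + -1·1 + 1/2·0 + 1·0 = 5/4
h_6 = -3/2·5/4 + -1·-3/2 + 1/2·1 + 1·0 = 1/8
h_7 = -3/2·1/8 + -1·5/4 + 1/2·-3/2 + 1·1 = -19/16
h_8 = -3/2·-19/16 + -1·1/8 + 1/2·5/4 + 1·-3/2 = 25/32
h_9 = -3/2·25/32 + -1·-19/16 + 1/2·1/8 + 1·5/4 = 85/64
h_10 = -3/2·85/64 + -1·25/32 + 1/2·-19/16 + 1·1/8 = -415/128
h_11 = -3/2·-415/128 + -1·85/64 + 1/2·25/32 + 1·-19/16 = 701/256
h_12 = -3/2·701/256 + -1·-415/128 + 1/2·85/64 + 1·25/32 = 297/512

297/512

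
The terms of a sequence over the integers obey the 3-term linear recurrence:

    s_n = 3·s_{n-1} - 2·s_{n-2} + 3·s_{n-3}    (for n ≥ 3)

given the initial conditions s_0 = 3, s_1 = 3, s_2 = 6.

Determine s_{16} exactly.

s_3 = 3·6 + -2·3 + 3·3 = 21
s_4 = 3·21 + -2·6 + 3·3 = 60
s_5 = 3·60 + -2·21 + 3·6 = 156
s_6 = 3·156 + -2·60 + 3·21 = 411
s_7 = 3·411 + -2·156 + 3·60 = 1101
s_8 = 3·1101 + -2·411 + 3·156 = 2949
s_9 = 3·2949 + -2·1101 + 3·411 = 7878
s_10 = 3·7878 + -2·2949 + 3·1101 = 21039
s_11 = 3·21039 + -2·7878 + 3·2949 = 56208
s_12 = 3·56208 + -2·21039 + 3·7878 = 150180
s_13 = 3·150180 + -2·56208 + 3·21039 = 401241
s_14 = 3·401241 + -2·150180 + 3·56208 = 1071987
s_15 = 3·1071987 + -2·401241 + 3·150180 = 2864019
s_16 = 3·2864019 + -2·1071987 + 3·401241 = 7651806

7651806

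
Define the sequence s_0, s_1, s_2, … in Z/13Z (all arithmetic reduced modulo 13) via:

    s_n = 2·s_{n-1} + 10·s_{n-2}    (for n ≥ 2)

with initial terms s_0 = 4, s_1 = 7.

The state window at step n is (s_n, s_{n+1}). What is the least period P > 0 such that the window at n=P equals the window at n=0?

42

n=0: window = (4, 7)
n=1: window = (7, 2)
n=2: window = (2, 9)
n=3: window = (9, 12)
n=4: window = (12, 10)
n=5: window = (10, 10)
n=6: window = (10, 3)
n=7: window = (3, 2)
n=8: window = (2, 8)
n=9: window = (8, 10)
n=10: window = (10, 9)
n=11: window = (9, 1)
n=12: window = (1, 1)
n=13: window = (1, 12)
n=14: window = (12, 8)
n=15: window = (8, 6)
n=16: window = (6, 1)
n=17: window = (1, 10)
n=18: window = (10, 4)
n=19: window = (4, 4)
n=20: window = (4, 9)
n=21: window = (9, 6)
n=22: window = (6, 11)
n=23: window = (11, 4)
n=24: window = (4, 1)
n=25: window = (1, 3)
n=26: window = (3, 3)
n=27: window = (3, 10)
n=28: window = (10, 11)
n=29: window = (11, 5)
n=30: window = (5, 3)
n=31: window = (3, 4)
n=32: window = (4, 12)
n=33: window = (12, 12)
n=34: window = (12, 1)
n=35: window = (1, 5)
n=36: window = (5, 7)
n=37: window = (7, 12)
n=38: window = (12, 3)
n=39: window = (3, 9)
n=40: window = (9, 9)
n=41: window = (9, 4)
n=42: window = (4, 7)
window at n=42 equals window at n=0 → period = 42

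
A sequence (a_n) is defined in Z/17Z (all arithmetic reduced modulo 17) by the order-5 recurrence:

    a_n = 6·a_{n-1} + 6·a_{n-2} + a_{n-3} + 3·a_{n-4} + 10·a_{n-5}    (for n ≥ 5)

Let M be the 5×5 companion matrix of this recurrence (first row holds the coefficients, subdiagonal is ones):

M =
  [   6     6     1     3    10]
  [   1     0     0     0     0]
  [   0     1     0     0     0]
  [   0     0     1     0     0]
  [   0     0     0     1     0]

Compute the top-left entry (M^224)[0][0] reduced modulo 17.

5

(M^224)[0][0] is the top entry after applying M 224 times to the unit state (1, 0, 0, 0, 0). Equivalently it is h_{228} for the auxiliary sequence (h_n) obeying the same recurrence with h_4 = 1 and h_i = 0 for 0 ≤ i < 4:
h_5 = 6·1 + 6·0 + 1·0 + 3·0 + 10·0 = 6
h_6 = 6·6 + 6·1 + 1·0 + 3·0 + 10·0 = 8
h_7 = 6·8 + 6·6 + 1·1 + 3·0 + 10·0 = 0
h_8 = 6·0 + 6·8 + 1·6 + 3·1 + 10·0 = 6
h_9 = 6·6 + 6·0 + 1·8 + 3·6 + 10·1 = 4
h_10 = 6·4 + 6·6 + 1·0 + 3·8 + 10·6 = 8
Continuing the recurrence:
  h_11 = 5;  h_12 = 15;  h_13 = 13;  h_14 = 16;  h_15 = 12;  h_16 = 4
  h_17 = 12;  h_18 = 14;  h_19 = 16;  h_20 = 1;  h_21 = 5;  h_22 = 10
  h_23 = 7;  h_24 = 15;  h_25 = 14;  h_26 = 6;  h_27 = 1;  h_28 = 1
  h_29 = 6;  h_30 = 14;  h_31 = 14;  h_32 = 0;  h_33 = 7;  h_34 = 5
  h_35 = 16;  h_36 = 1;  h_37 = 9;  h_38 = 8;  h_39 = 14;  h_40 = 15
  h_41 = 15;  h_42 = 2;  h_43 = 1;  h_44 = 14;  h_45 = 15;  h_46 = 8
  h_47 = 5;  h_48 = 9;  h_49 = 5;  h_50 = 8;  h_51 = 12;  h_52 = 15
  h_53 = 3;  h_54 = 7;  h_55 = 4;  h_56 = 13;  h_57 = 13;  h_58 = 7
  h_59 = 11;  h_60 = 13;  h_61 = 14;  h_62 = 1;  h_63 = 2;  h_64 = 11
  h_65 = 13;  h_66 = 0;  h_67 = 3;  h_68 = 16;  h_69 = 8;  h_70 = 5
  h_71 = 1;  h_72 = 3;  h_73 = 9;  h_74 = 15;  h_75 = 13;  h_76 = 9
  h_77 = 0;  h_78 = 15;  h_79 = 16;  h_80 = 3;  h_81 = 15;  h_82 = 16
  h_83 = 13;  h_84 = 1;  h_85 = 5;  h_86 = 9;  h_87 = 12;  h_88 = 9
  h_89 = 7;  h_90 = 15;  h_91 = 12;  h_92 = 10;  h_93 = 3;  h_94 = 1
  h_95 = 16;  h_96 = 0;  h_97 = 2;  h_98 = 10;  h_99 = 11;  h_100 = 16
  h_101 = 8;  h_102 = 1;  h_103 = 16;  h_104 = 13;  h_105 = 2;  h_106 = 2
  h_107 = 10;  h_108 = 1;  h_109 = 0;  h_110 = 8;  h_111 = 14;  h_112 = 14
  h_113 = 16;  h_114 = 14;  h_115 = 10;  h_116 = 2;  h_117 = 2;  h_118 = 15
  h_119 = 2;  h_120 = 6;  h_121 = 4;  h_122 = 8;  h_123 = 13;  h_124 = 15
  h_125 = 10;  h_126 = 6;  h_127 = 9;  h_128 = 3;  h_129 = 3;  h_130 = 10
  h_131 = 15;  h_132 = 14;  h_133 = 2;  h_134 = 1;  h_135 = 7;  h_136 = 4
  h_137 = 9;  h_138 = 6;  h_139 = 6;  h_140 = 10;  h_141 = 16;  h_142 = 15
  h_143 = 2;  h_144 = 4;  h_145 = 12;  h_146 = 14;  h_147 = 10;  h_148 = 1
  h_149 = 3;  h_150 = 9;  h_151 = 5;  h_152 = 3;  h_153 = 8;  h_154 = 9
  h_155 = 6;  h_156 = 4;  h_157 = 4;  h_158 = 8;  h_159 = 14;  h_160 = 4
  h_161 = 15;  h_162 = 5;  h_163 = 8;  h_164 = 7;  h_165 = 10;  h_166 = 3
  h_167 = 6;  h_168 = 12;  h_169 = 7;  h_170 = 8;  h_171 = 14;  h_172 = 14
  h_173 = 11;  h_174 = 3;  h_175 = 16;  h_176 = 1;  h_177 = 6;  h_178 = 7
  h_179 = 4;  h_180 = 14;  h_181 = 7;  h_182 = 7;  h_183 = 10;  h_184 = 4
  h_185 = 14;  h_186 = 5;  h_187 = 14;  h_188 = 2;  h_189 = 13;  h_190 = 4
  h_191 = 9;  h_192 = 16;  h_193 = 9;  h_194 = 12;  h_195 = 5;  h_196 = 11
  h_197 = 6;  h_198 = 12;  h_199 = 16;  h_200 = 2;  h_201 = 10;  h_202 = 14
  h_203 = 8;  h_204 = 2;  h_205 = 5;  h_206 = 5;  h_207 = 5;  h_208 = 15
  h_209 = 7;  h_210 = 15;  h_211 = 8;  h_212 = 2;  h_213 = 8;  h_214 = 13
  h_215 = 13;  h_216 = 12;  h_217 = 3;  h_218 = 1;  h_219 = 1;  h_220 = 11
  h_221 = 15;  h_222 = 3;  h_223 = 13;  h_224 = 1;  h_225 = 4;  h_226 = 15
h_227 = 6·15 + 6·4 + 1·1 + 3·13 + 10·3 = 14
h_228 = 6·14 + 6·15 + 1·4 + 3·1 + 10·13 = 5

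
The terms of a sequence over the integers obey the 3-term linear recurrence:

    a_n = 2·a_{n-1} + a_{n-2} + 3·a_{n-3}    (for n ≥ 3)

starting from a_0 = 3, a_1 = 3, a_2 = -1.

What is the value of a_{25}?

a_3 = 2·-1 + 1·3 + 3·3 = 10
a_4 = 2·10 + 1·-1 + 3·3 = 28
a_5 = 2·28 + 1·10 + 3·-1 = 63
a_6 = 2·63 + 1·28 + 3·10 = 184
a_7 = 2·184 + 1·63 + 3·28 = 515
a_8 = 2·515 + 1·184 + 3·63 = 1403
a_9 = 2·1403 + 1·515 + 3·184 = 3873
a_10 = 2·3873 + 1·1403 + 3·515 = 10694
a_11 = 2·10694 + 1·3873 + 3·1403 = 29470
a_12 = 2·29470 + 1·10694 + 3·3873 = 81253
a_13 = 2·81253 + 1·29470 + 3·10694 = 224058
a_14 = 2·224058 + 1·81253 + 3·29470 = 617779
a_15 = 2·617779 + 1·224058 + 3·81253 = 1703375
a_16 = 2·1703375 + 1·617779 + 3·224058 = 4696703
a_17 = 2·4696703 + 1·1703375 + 3·617779 = 12950118
a_18 = 2·12950118 + 1·4696703 + 3·1703375 = 35707064
a_19 = 2·35707064 + 1·12950118 + 3·4696703 = 98454355
a_20 = 2·98454355 + 1·35707064 + 3·12950118 = 271466128
a_21 = 2·271466128 + 1·98454355 + 3·35707064 = 748507803
a_22 = 2·748507803 + 1·271466128 + 3·98454355 = 2063844799
a_23 = 2·2063844799 + 1·748507803 + 3·271466128 = 5690595785
a_24 = 2·5690595785 + 1·2063844799 + 3·748507803 = 15690559778
a_25 = 2·15690559778 + 1·5690595785 + 3·2063844799 = 43263249738

43263249738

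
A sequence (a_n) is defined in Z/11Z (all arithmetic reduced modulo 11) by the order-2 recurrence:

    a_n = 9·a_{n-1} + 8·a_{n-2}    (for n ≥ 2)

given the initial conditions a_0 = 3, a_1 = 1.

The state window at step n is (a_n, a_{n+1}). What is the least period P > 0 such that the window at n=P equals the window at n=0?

10

n=0: window = (3, 1)
n=1: window = (1, 0)
n=2: window = (0, 8)
n=3: window = (8, 6)
n=4: window = (6, 8)
n=5: window = (8, 10)
n=6: window = (10, 0)
n=7: window = (0, 3)
n=8: window = (3, 5)
n=9: window = (5, 3)
n=10: window = (3, 1)
window at n=10 equals window at n=0 → period = 10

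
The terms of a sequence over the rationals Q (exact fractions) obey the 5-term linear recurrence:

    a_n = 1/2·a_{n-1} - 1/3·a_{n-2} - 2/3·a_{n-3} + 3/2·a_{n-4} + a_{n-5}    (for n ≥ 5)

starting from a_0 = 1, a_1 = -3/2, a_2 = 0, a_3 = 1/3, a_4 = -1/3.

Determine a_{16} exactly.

-333902033/17915904

a_5 = 1/2·-1/3 + -1/3·1/3 + -2/3·0 + 3/2·-3/2 + 1·1 = -55/36
a_6 = 1/2·-55/36 + -1/3·-1/3 + -2/3·1/3 + 3/2·0 + 1·-3/2 = -19/8
a_7 = 1/2·-19/8 + -1/3·-55/36 + -2/3·-1/3 + 3/2·1/3 + 1·0 = 19/432
a_8 = 1/2·19/432 + -1/3·-19/8 + -2/3·-55/36 + 3/2·-1/3 + 1·1/3 = 1439/864
a_9 = 1/2·1439/864 + -1/3·19/432 + -2/3·-19/8 + 3/2·-55/36 + 1·-1/3 = -1159/5184
a_10 = 1/2·-1159/5184 + -1/3·1439/864 + -2/3·19/432 + 3/2·-19/8 + 1·-55/36 = -59995/10368
a_11 = 1/2·-59995/10368 + -1/3·-1159/5184 + -2/3·1439/864 + 3/2·19/432 + 1·-19/8 = -388061/62208
a_12 = 1/2·-388061/62208 + -1/3·-59995/10368 + -2/3·-1159/5184 + 3/2·1439/864 + 1·19/432 = 6917/4608
a_13 = 1/2·6917/4608 + -1/3·-388061/62208 + -2/3·-59995/10368 + 3/2·-1159/5184 + 1·1439/864 = 5985233/746496
a_14 = 1/2·5985233/746496 + -1/3·6917/4608 + -2/3·-388061/62208 + 3/2·-59995/10368 + 1·-1159/5184 = -1845539/1492992
a_15 = 1/2·-1845539/1492992 + -1/3·5985233/746496 + -2/3·6917/4608 + 3/2·-388061/62208 + 1·-59995/10368 = -174098837/8957952
a_16 = 1/2·-174098837/8957952 + -1/3·-1845539/1492992 + -2/3·5985233/746496 + 3/2·6917/4608 + 1·-388061/62208 = -333902033/17915904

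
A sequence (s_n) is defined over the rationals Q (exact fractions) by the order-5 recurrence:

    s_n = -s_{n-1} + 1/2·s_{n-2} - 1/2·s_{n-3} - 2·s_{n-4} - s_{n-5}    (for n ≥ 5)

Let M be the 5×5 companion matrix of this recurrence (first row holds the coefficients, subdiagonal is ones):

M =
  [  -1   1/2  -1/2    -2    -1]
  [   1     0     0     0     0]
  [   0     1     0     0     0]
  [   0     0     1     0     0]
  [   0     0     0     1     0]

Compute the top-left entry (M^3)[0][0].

(M^3)[0][0] is the top entry after applying M 3 times to the unit state (1, 0, 0, 0, 0). Equivalently it is h_{7} for the auxiliary sequence (h_n) obeying the same recurrence with h_4 = 1 and h_i = 0 for 0 ≤ i < 4:
h_5 = -1·1 + 1/2·0 + -1/2·0 + -2·0 + -1·0 = -1
h_6 = -1·-1 + 1/2·1 + -1/2·0 + -2·0 + -1·0 = 3/2
h_7 = -1·3/2 + 1/2·-1 + -1/2·1 + -2·0 + -1·0 = -5/2

-5/2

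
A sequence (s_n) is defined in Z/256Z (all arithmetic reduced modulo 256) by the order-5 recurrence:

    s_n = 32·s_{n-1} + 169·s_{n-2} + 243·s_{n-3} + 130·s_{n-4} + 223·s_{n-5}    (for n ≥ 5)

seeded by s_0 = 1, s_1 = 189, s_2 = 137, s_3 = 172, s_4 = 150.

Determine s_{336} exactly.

81

s_5 = 32·150 + 169·172 + 243·137 + 130·189 + 223·1 = 48
s_6 = 32·48 + 169·150 + 243·172 + 130·137 + 223·189 = 127
s_7 = 32·127 + 169·48 + 243·150 + 130·172 + 223·137 = 161
s_8 = 32·161 + 169·127 + 243·48 + 130·150 + 223·172 = 135
s_9 = 32·135 + 169·161 + 243·127 + 130·48 + 223·150 = 192
s_10 = 32·192 + 169·135 + 243·161 + 130·127 + 223·48 = 64
Continuing the recurrence:
  s_11 = 72;  s_12 = 77;  s_13 = 1;  s_14 = 13;  s_15 = 176;  s_16 = 90
  s_17 = 92;  s_18 = 115;  s_19 = 61;  s_20 = 227;  s_21 = 236;  s_22 = 204
  s_23 = 236;  s_24 = 153;  s_25 = 37;  s_26 = 209;  s_27 = 84;  s_28 = 222
  s_29 = 168;  s_30 = 167;  s_31 = 57;  s_32 = 191;  s_33 = 184;  s_34 = 88
  s_35 = 48;  s_36 = 101;  s_37 = 169;  s_38 = 85;  s_39 = 24;  s_40 = 162
  s_41 = 148;  s_42 = 155;  s_43 = 21;  s_44 = 155;  s_45 = 164;  s_46 = 100
  s_47 = 148;  s_48 = 49;  s_49 = 13;  s_50 = 25;  s_51 = 124;  s_52 = 38
  s_53 = 160;  s_54 = 207;  s_55 = 81;  s_56 = 247;  s_57 = 48;  s_58 = 112
  s_59 = 152;  s_60 = 125;  s_61 = 209;  s_62 = 157;  s_63 = 0;  s_64 = 234
  s_65 = 76;  s_66 = 195;  s_67 = 109;  s_68 = 83;  s_69 = 220;  s_70 = 252
  s_71 = 188;  s_72 = 201;  s_73 = 117;  s_74 = 97;  s_75 = 36;  s_76 = 110
  s_77 = 24;  s_78 = 247;  s_79 = 233;  s_80 = 47;  s_81 = 40;  s_82 = 136
  s_83 = 128;  s_84 = 149;  s_85 = 121;  s_86 = 229;  s_87 = 104;  s_88 = 50
  s_89 = 132;  s_90 = 235;  s_91 = 69;  s_92 = 11;  s_93 = 148;  s_94 = 148
  s_95 = 100;  s_96 = 97;  s_97 = 93;  s_98 = 169;  s_99 = 76;  s_100 = 182
  s_101 = 16;  s_102 = 31;  s_103 = 1;  s_104 = 103;  s_105 = 160;  s_106 = 160
  s_107 = 232;  s_108 = 173;  s_109 = 161;  s_110 = 45;  s_111 = 80;  s_112 = 122
  s_113 = 60;  s_114 = 19;  s_115 = 157;  s_116 = 195;  s_117 = 204;  s_118 = 44
  s_119 = 140;  s_120 = 249;  s_121 = 197;  s_122 = 241;  s_123 = 244;  s_124 = 254
  s_125 = 136;  s_126 = 71;  s_127 = 153;  s_128 = 159;  s_129 = 152;  s_130 = 184
  s_131 = 208;  s_132 = 197;  s_133 = 73;  s_134 = 117;  s_135 = 184;  s_136 = 194
  s_137 = 116;  s_138 = 59;  s_139 = 117;  s_140 = 123;  s_141 = 132;  s_142 = 196
  s_143 = 52;  s_144 = 145;  s_145 = 173;  s_146 = 57;  s_147 = 28;  s_148 = 70
  s_149 = 128;  s_150 = 111;  s_151 = 177;  s_152 = 215;  s_153 = 16;  s_154 = 208
  s_155 = 56;  s_156 = 221;  s_157 = 113;  s_158 = 189;  s_159 = 160;  s_160 = 10
  s_161 = 44;  s_162 = 99;  s_163 = 205;  s_164 = 51;  s_165 = 188;  s_166 = 92
  s_167 = 92;  s_168 = 41;  s_169 = 21;  s_170 = 129;  s_171 = 196;  s_172 = 142
  s_173 = 248;  s_174 = 151;  s_175 = 73;  s_176 = 15;  s_177 = 8;  s_178 = 232
  s_179 = 32;  s_180 = 245;  s_181 = 25;  s_182 = 5;  s_183 = 8;  s_184 = 82
  s_185 = 100;  s_186 = 139;  s_187 = 165;  s_188 = 235;  s_189 = 116;  s_190 = 244
  s_191 = 4;  s_192 = 193;  s_193 = 253;  s_194 = 201;  s_195 = 236;  s_196 = 214
  s_197 = 240;  s_198 = 191;  s_199 = 97;  s_200 = 71;  s_201 = 128;  s_202 = 0
  s_203 = 136;  s_204 = 13;  s_205 = 65;  s_206 = 77;  s_207 = 240;  s_208 = 154
  s_209 = 28;  s_210 = 179;  s_211 = 253;  s_212 = 163;  s_213 = 172;  s_214 = 140
  s_215 = 44;  s_216 = 89;  s_217 = 101;  s_218 = 17;  s_219 = 148;  s_220 = 30
  s_221 = 104;  s_222 = 231;  s_223 = 249;  s_224 = 127;  s_225 = 120;  s_226 = 24
  s_227 = 112;  s_228 = 37;  s_229 = 233;  s_230 = 149;  s_231 = 88;  s_232 = 226
  s_233 = 84;  s_234 = 219;  s_235 = 213;  s_236 = 91;  s_237 = 100;  s_238 = 36
  s_239 = 212;  s_240 = 241;  s_241 = 77;  s_242 = 89;  s_243 = 188;  s_244 = 102
  s_245 = 96;  s_246 = 15;  s_247 = 17;  s_248 = 183;  s_249 = 240;  s_250 = 48
  s_251 = 216;  s_252 = 61;  s_253 = 17;  s_254 = 221;  s_255 = 64;  s_256 = 42
  s_257 = 12;  s_258 = 3;  s_259 = 45;  s_260 = 19;  s_261 = 156;  s_262 = 188
  s_263 = 252;  s_264 = 137;  s_265 = 181;  s_266 = 161;  s_267 = 100;  s_268 = 174
  s_269 = 216;  s_270 = 55;  s_271 = 169;  s_272 = 239;  s_273 = 232;  s_274 = 72
  s_275 = 192;  s_276 = 85;  s_277 = 185;  s_278 = 37;  s_279 = 168;  s_280 = 114
  s_281 = 68;  s_282 = 43;  s_283 = 5;  s_284 = 203;  s_285 = 84;  s_286 = 84
  s_287 = 164;  s_288 = 33;  s_289 = 157;  s_290 = 233;  s_291 = 140;  s_292 = 246
  s_293 = 208;  s_294 = 95;  s_295 = 193;  s_296 = 39;  s_297 = 96;  s_298 = 96
  s_299 = 40;  s_300 = 109;  s_301 = 225;  s_302 = 109;  s_303 = 144;  s_304 = 186
  s_305 = 252;  s_306 = 83;  s_307 = 93;  s_308 = 131;  s_309 = 140;  s_310 = 236
  s_311 = 204;  s_312 = 185;  s_313 = 5;  s_314 = 49;  s_315 = 52;  s_316 = 62
  s_317 = 72;  s_318 = 135;  s_319 = 89;  s_320 = 95;  s_321 = 88;  s_322 = 120
  s_323 = 16;  s_324 = 133;  s_325 = 137;  s_326 = 181;  s_327 = 248;  s_328 = 2
  s_329 = 52;  s_330 = 123;  s_331 = 53;  s_332 = 59;  s_333 = 68;  s_334 = 132
s_335 = 32·132 + 169·68 + 243·59 + 130·53 + 223·123 = 116
s_336 = 32·116 + 169·132 + 243·68 + 130·59 + 223·53 = 81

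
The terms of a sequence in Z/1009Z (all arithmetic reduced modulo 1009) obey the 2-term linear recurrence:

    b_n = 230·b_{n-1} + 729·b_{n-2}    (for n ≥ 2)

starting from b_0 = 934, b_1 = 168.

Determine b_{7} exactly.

b_2 = 230·168 + 729·934 = 109
b_3 = 230·109 + 729·168 = 228
b_4 = 230·228 + 729·109 = 731
b_5 = 230·731 + 729·228 = 363
b_6 = 230·363 + 729·731 = 899
b_7 = 230·899 + 729·363 = 194

194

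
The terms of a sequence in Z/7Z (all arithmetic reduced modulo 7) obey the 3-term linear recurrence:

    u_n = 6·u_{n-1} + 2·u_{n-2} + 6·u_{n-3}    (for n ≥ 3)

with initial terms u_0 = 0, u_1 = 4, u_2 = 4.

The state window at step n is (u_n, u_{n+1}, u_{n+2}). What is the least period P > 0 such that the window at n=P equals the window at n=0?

114

n=0: window = (0, 4, 4)
n=1: window = (4, 4, 4)
n=2: window = (4, 4, 0)
n=3: window = (4, 0, 4)
n=4: window = (0, 4, 6)
n=5: window = (4, 6, 2)
n=6: window = (6, 2, 6)
n=7: window = (2, 6, 6)
n=8: window = (6, 6, 4)
n=9: window = (6, 4, 2)
n=10: window = (4, 2, 0)
n=11: window = (2, 0, 0)
n=12: window = (0, 0, 5)
n=13: window = (0, 5, 2)
n=14: window = (5, 2, 1)
n=15: window = (2, 1, 5)
n=16: window = (1, 5, 2)
n=17: window = (5, 2, 0)
n=18: window = (2, 0, 6)
n=19: window = (0, 6, 6)
n=20: window = (6, 6, 6)
n=21: window = (6, 6, 0)
n=22: window = (6, 0, 6)
n=23: window = (0, 6, 2)
n=24: window = (6, 2, 3)
n=25: window = (2, 3, 2)
n=26: window = (3, 2, 2)
n=27: window = (2, 2, 6)
n=28: window = (2, 6, 3)
n=29: window = (6, 3, 0)
n=30: window = (3, 0, 0)
n=31: window = (0, 0, 4)
n=32: window = (0, 4, 3)
n=33: window = (4, 3, 5)
n=34: window = (3, 5, 4)
n=35: window = (5, 4, 3)
n=36: window = (4, 3, 0)
n=37: window = (3, 0, 2)
n=38: window = (0, 2, 2)
n=39: window = (2, 2, 2)
n=40: window = (2, 2, 0)
…
n=112: window = (1, 6, 0)
n=113: window = (6, 0, 4)
n=114: window = (0, 4, 4)
window at n=114 equals window at n=0 → period = 114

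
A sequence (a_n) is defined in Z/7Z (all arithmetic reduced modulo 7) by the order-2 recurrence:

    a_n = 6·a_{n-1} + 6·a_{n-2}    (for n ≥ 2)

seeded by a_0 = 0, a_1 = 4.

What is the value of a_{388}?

a_2 = 6·4 + 6·0 = 3
a_3 = 6·3 + 6·4 = 0
a_4 = 6·0 + 6·3 = 4
(a_3, a_4) = (0, 4) = (a_0, a_1), so the sequence has period 3.
388 ≡ 1 (mod 3), hence a_388 = a_1 = 4.

4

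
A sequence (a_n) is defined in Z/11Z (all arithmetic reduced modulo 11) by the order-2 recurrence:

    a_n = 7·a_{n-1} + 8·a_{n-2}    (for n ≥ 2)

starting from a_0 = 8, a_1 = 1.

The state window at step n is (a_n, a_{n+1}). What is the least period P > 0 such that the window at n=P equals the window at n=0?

n=0: window = (8, 1)
n=1: window = (1, 5)
n=2: window = (5, 10)
n=3: window = (10, 0)
n=4: window = (0, 3)
n=5: window = (3, 10)
n=6: window = (10, 6)
n=7: window = (6, 1)
n=8: window = (1, 0)
n=9: window = (0, 8)
n=10: window = (8, 1)
window at n=10 equals window at n=0 → period = 10

10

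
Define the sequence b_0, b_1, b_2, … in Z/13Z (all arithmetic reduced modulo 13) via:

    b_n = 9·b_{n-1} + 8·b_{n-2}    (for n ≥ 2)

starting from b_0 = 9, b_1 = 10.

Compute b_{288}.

9

b_2 = 9·10 + 8·9 = 6
b_3 = 9·6 + 8·10 = 4
b_4 = 9·4 + 8·6 = 6
b_5 = 9·6 + 8·4 = 8
b_6 = 9·8 + 8·6 = 3
b_7 = 9·3 + 8·8 = 0
b_8 = 9·0 + 8·3 = 11
b_9 = 9·11 + 8·0 = 8
b_10 = 9·8 + 8·11 = 4
b_11 = 9·4 + 8·8 = 9
b_12 = 9·9 + 8·4 = 9
b_13 = 9·9 + 8·9 = 10
(b_12, b_13) = (9, 10) = (b_0, b_1), so the sequence has period 12.
288 ≡ 0 (mod 12), hence b_288 = b_0 = 9.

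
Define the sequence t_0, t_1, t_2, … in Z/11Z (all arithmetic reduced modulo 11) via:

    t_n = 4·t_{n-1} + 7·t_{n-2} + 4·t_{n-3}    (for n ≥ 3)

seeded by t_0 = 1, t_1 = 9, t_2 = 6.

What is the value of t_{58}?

t_3 = 4·6 + 7·9 + 4·1 = 3
t_4 = 4·3 + 7·6 + 4·9 = 2
t_5 = 4·2 + 7·3 + 4·6 = 9
t_6 = 4·9 + 7·2 + 4·3 = 7
t_7 = 4·7 + 7·9 + 4·2 = 0
t_8 = 4·0 + 7·7 + 4·9 = 8
t_9 = 4·8 + 7·0 + 4·7 = 5
t_10 = 4·5 + 7·8 + 4·0 = 10
t_11 = 4·10 + 7·5 + 4·8 = 8
t_12 = 4·8 + 7·10 + 4·5 = 1
t_13 = 4·1 + 7·8 + 4·10 = 1
t_14 = 4·1 + 7·1 + 4·8 = 10
t_15 = 4·10 + 7·1 + 4·1 = 7
t_16 = 4·7 + 7·10 + 4·1 = 3
t_17 = 4·3 + 7·7 + 4·10 = 2
t_18 = 4·2 + 7·3 + 4·7 = 2
t_19 = 4·2 + 7·2 + 4·3 = 1
t_20 = 4·1 + 7·2 + 4·2 = 4
t_21 = 4·4 + 7·1 + 4·2 = 9
t_22 = 4·9 + 7·4 + 4·1 = 2
t_23 = 4·2 + 7·9 + 4·4 = 10
t_24 = 4·10 + 7·2 + 4·9 = 2
t_25 = 4·2 + 7·10 + 4·2 = 9
t_26 = 4·9 + 7·2 + 4·10 = 2
t_27 = 4·2 + 7·9 + 4·2 = 2
t_28 = 4·2 + 7·2 + 4·9 = 3
t_29 = 4·3 + 7·2 + 4·2 = 1
t_30 = 4·1 + 7·3 + 4·2 = 0
t_31 = 4·0 + 7·1 + 4·3 = 8
t_32 = 4·8 + 7·0 + 4·1 = 3
t_33 = 4·3 + 7·8 + 4·0 = 2
t_34 = 4·2 + 7·3 + 4·8 = 6
t_35 = 4·6 + 7·2 + 4·3 = 6
t_36 = 4·6 + 7·6 + 4·2 = 8
t_37 = 4·8 + 7·6 + 4·6 = 10
t_38 = 4·10 + 7·8 + 4·6 = 10
t_39 = 4·10 + 7·10 + 4·8 = 10
t_40 = 4·10 + 7·10 + 4·10 = 7
t_41 = 4·7 + 7·10 + 4·10 = 6
t_42 = 4·6 + 7·7 + 4·10 = 3
t_43 = 4·3 + 7·6 + 4·7 = 5
t_44 = 4·5 + 7·3 + 4·6 = 10
t_45 = 4·10 + 7·5 + 4·3 = 10
t_46 = 4·10 + 7·10 + 4·5 = 9
t_47 = 4·9 + 7·10 + 4·10 = 3
t_48 = 4·3 + 7·9 + 4·10 = 5
t_49 = 4·5 + 7·3 + 4·9 = 0
t_50 = 4·0 + 7·5 + 4·3 = 3
t_51 = 4·3 + 7·0 + 4·5 = 10
t_52 = 4·10 + 7·3 + 4·0 = 6
t_53 = 4·6 + 7·10 + 4·3 = 7
t_54 = 4·7 + 7·6 + 4·10 = 0
t_55 = 4·0 + 7·7 + 4·6 = 7
t_56 = 4·7 + 7·0 + 4·7 = 1
t_57 = 4·1 + 7·7 + 4·0 = 9
t_58 = 4·9 + 7·1 + 4·7 = 5

5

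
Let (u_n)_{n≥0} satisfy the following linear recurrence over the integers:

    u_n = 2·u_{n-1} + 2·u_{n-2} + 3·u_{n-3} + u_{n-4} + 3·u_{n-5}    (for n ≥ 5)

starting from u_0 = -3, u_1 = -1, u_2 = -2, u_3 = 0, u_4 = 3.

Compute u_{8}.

-175

u_5 = 2·3 + 2·0 + 3·-2 + 1·-1 + 3·-3 = -10
u_6 = 2·-10 + 2·3 + 3·0 + 1·-2 + 3·-1 = -19
u_7 = 2·-19 + 2·-10 + 3·3 + 1·0 + 3·-2 = -55
u_8 = 2·-55 + 2·-19 + 3·-10 + 1·3 + 3·0 = -175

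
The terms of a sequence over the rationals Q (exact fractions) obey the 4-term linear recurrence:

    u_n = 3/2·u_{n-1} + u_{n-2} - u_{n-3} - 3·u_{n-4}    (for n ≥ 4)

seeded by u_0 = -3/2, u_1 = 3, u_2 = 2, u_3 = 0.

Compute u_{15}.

u_4 = 3/2·0 + 1·2 + -1·3 + -3·-3/2 = 7/2
u_5 = 3/2·7/2 + 1·0 + -1·2 + -3·3 = -23/4
u_6 = 3/2·-23/4 + 1·7/2 + -1·0 + -3·2 = -89/8
u_7 = 3/2·-89/8 + 1·-23/4 + -1·7/2 + -3·0 = -415/16
u_8 = 3/2·-415/16 + 1·-89/8 + -1·-23/4 + -3·7/2 = -1753/32
u_9 = 3/2·-1753/32 + 1·-415/16 + -1·-89/8 + -3·-23/4 = -5103/64
u_10 = 3/2·-5103/64 + 1·-1753/32 + -1·-415/16 + -3·-89/8 = -14729/128
u_11 = 3/2·-14729/128 + 1·-5103/64 + -1·-1753/32 + -3·-415/16 = -30655/256
u_12 = 3/2·-30655/256 + 1·-14729/128 + -1·-5103/64 + -3·-1753/32 = -25913/512
u_13 = 3/2·-25913/512 + 1·-30655/256 + -1·-14729/128 + -3·-5103/64 = 162417/1024
u_14 = 3/2·162417/1024 + 1·-25913/512 + -1·-30655/256 + -3·-14729/128 = 1335831/2048
u_15 = 3/2·1335831/2048 + 1·162417/1024 + -1·-25913/512 + -3·-30655/256 = 6335905/4096

6335905/4096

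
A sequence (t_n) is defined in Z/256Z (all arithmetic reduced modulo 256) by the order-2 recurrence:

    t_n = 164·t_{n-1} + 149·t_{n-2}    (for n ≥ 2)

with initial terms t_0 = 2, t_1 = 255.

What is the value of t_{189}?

23

t_2 = 164·255 + 149·2 = 134
t_3 = 164·134 + 149·255 = 67
t_4 = 164·67 + 149·134 = 234
t_5 = 164·234 + 149·67 = 231
t_6 = 164·231 + 149·234 = 46
t_7 = 164·46 + 149·231 = 235
Continuing the recurrence:
  t_8 = 82;  t_9 = 79;  t_10 = 86;  t_11 = 19;  t_12 = 58;  t_13 = 55
  t_14 = 254;  t_15 = 187;  t_16 = 162;  t_17 = 159;  t_18 = 38;  t_19 = 227
  t_20 = 138;  t_21 = 135;  t_22 = 206;  t_23 = 139;  t_24 = 242;  t_25 = 239
  t_26 = 246;  t_27 = 179;  t_28 = 218;  t_29 = 215;  t_30 = 158;  t_31 = 91
  t_32 = 66;  t_33 = 63;  t_34 = 198;  t_35 = 131;  t_36 = 42;  t_37 = 39
  t_38 = 110;  t_39 = 43;  t_40 = 146;  t_41 = 143;  t_42 = 150;  t_43 = 83
  t_44 = 122;  t_45 = 119;  t_46 = 62;  t_47 = 251;  t_48 = 226;  t_49 = 223
  t_50 = 102;  t_51 = 35;  t_52 = 202;  t_53 = 199;  t_54 = 14;  t_55 = 203
  t_56 = 50;  t_57 = 47;  t_58 = 54;  t_59 = 243;  t_60 = 26;  t_61 = 23
  t_62 = 222;  t_63 = 155;  t_64 = 130;  t_65 = 127;  t_66 = 6;  t_67 = 195
  t_68 = 106;  t_69 = 103;  t_70 = 174;  t_71 = 107;  t_72 = 210;  t_73 = 207
  t_74 = 214;  t_75 = 147;  t_76 = 186;  t_77 = 183;  t_78 = 126;  t_79 = 59
  t_80 = 34;  t_81 = 31;  t_82 = 166;  t_83 = 99;  t_84 = 10;  t_85 = 7
  t_86 = 78;  t_87 = 11;  t_88 = 114;  t_89 = 111;  t_90 = 118;  t_91 = 51
  t_92 = 90;  t_93 = 87;  t_94 = 30;  t_95 = 219;  t_96 = 194;  t_97 = 191
  t_98 = 70;  t_99 = 3;  t_100 = 170;  t_101 = 167;  t_102 = 238;  t_103 = 171
  t_104 = 18;  t_105 = 15;  t_106 = 22;  t_107 = 211;  t_108 = 250;  t_109 = 247
  t_110 = 190;  t_111 = 123;  t_112 = 98;  t_113 = 95;  t_114 = 230;  t_115 = 163
  t_116 = 74;  t_117 = 71;  t_118 = 142;  t_119 = 75;  t_120 = 178;  t_121 = 175
  t_122 = 182;  t_123 = 115;  t_124 = 154;  t_125 = 151;  t_126 = 94;  t_127 = 27
  t_128 = 2;  t_129 = 255;  t_130 = 134;  t_131 = 67;  t_132 = 234;  t_133 = 231
  t_134 = 46;  t_135 = 235;  t_136 = 82;  t_137 = 79;  t_138 = 86;  t_139 = 19
  t_140 = 58;  t_141 = 55;  t_142 = 254;  t_143 = 187;  t_144 = 162;  t_145 = 159
  t_146 = 38;  t_147 = 227;  t_148 = 138;  t_149 = 135;  t_150 = 206;  t_151 = 139
  t_152 = 242;  t_153 = 239;  t_154 = 246;  t_155 = 179;  t_156 = 218;  t_157 = 215
  t_158 = 158;  t_159 = 91;  t_160 = 66;  t_161 = 63;  t_162 = 198;  t_163 = 131
  t_164 = 42;  t_165 = 39;  t_166 = 110;  t_167 = 43;  t_168 = 146;  t_169 = 143
  t_170 = 150;  t_171 = 83;  t_172 = 122;  t_173 = 119;  t_174 = 62;  t_175 = 251
  t_176 = 226;  t_177 = 223;  t_178 = 102;  t_179 = 35;  t_180 = 202;  t_181 = 199
  t_182 = 14;  t_183 = 203;  t_184 = 50;  t_185 = 47;  t_186 = 54;  t_187 = 243
t_188 = 164·243 + 149·54 = 26
t_189 = 164·26 + 149·243 = 23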